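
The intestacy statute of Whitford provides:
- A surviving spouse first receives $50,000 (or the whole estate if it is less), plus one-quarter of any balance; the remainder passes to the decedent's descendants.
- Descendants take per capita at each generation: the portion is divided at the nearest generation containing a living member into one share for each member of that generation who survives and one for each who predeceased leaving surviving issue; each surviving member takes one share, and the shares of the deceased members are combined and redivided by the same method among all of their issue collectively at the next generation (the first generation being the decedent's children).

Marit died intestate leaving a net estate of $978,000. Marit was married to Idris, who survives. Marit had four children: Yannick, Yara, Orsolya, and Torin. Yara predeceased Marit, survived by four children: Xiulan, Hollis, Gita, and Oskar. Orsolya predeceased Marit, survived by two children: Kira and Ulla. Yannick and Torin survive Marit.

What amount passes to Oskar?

Oskar receives $58,000.

Idris first takes $50,000, leaving a balance of $928,000. Idris then takes one-quarter of the balance ($232,000), for a total of $282,000. The remaining $696,000 passes to the descendants.
The descendants' portion ($696,000) is divided at the children's generation into 4 shares of $174,000. Yannick and Torin each take $174,000. The 2 shares of the deceased (Yara and Orsolya) are combined into a pool of $348,000.
That pool ($348,000) is divided at the grandchildren's generation equally among Xiulan, Hollis, Gita, Oskar, Kira, and Ulla: $58,000 each.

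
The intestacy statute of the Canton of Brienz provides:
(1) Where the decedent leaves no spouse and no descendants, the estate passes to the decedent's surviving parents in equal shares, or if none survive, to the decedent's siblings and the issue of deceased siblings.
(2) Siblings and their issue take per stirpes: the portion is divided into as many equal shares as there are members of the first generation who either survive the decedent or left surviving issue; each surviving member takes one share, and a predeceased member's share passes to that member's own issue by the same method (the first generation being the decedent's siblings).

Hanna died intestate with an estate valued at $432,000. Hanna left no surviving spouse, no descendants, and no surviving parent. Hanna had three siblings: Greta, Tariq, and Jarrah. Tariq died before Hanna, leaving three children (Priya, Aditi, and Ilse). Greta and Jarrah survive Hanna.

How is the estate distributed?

The entire $432,000 passes to the siblings and their issue.
That amount ($432,000) is divided into 3 shares of $144,000: Greta and Jarrah each take $144,000; Tariq's $144,000 share passes to Tariq's issue.
Tariq's share ($144,000) is divided into 3 shares of $48,000: Priya, Aditi, and Ilse each take $48,000.

Greta: $144,000; Priya: $48,000; Aditi: $48,000; Ilse: $48,000; Jarrah: $144,000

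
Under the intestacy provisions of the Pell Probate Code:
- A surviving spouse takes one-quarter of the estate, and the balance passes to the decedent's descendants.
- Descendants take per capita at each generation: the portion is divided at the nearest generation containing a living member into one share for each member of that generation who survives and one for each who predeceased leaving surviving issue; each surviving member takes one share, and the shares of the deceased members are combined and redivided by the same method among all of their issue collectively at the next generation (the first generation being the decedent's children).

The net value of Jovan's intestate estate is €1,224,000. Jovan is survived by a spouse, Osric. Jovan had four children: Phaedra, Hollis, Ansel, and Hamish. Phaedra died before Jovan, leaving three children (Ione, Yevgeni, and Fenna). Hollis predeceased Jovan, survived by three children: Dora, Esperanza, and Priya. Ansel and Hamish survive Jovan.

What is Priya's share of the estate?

Priya receives €76,500.

Osric takes one-quarter of €1,224,000 = €306,000. The remaining €918,000 passes to the descendants.
The descendants' portion (€918,000) is divided at the children's generation into 4 shares of €229,500. Ansel and Hamish each take €229,500. The 2 shares of the deceased (Phaedra and Hollis) are combined into a pool of €459,000.
That pool (€459,000) is divided at the grandchildren's generation equally among Ione, Yevgeni, Fenna, Dora, Esperanza, and Priya: €76,500 each.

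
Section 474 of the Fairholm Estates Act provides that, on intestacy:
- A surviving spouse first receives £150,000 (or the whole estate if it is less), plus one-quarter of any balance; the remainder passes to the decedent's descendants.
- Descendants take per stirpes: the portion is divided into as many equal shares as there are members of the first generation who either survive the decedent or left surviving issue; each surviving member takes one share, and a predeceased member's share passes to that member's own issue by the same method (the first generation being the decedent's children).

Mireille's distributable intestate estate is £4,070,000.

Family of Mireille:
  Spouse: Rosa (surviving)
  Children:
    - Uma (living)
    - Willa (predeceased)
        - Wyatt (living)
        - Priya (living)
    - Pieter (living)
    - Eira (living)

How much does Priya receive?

Priya receives £367,500.

Rosa first takes £150,000, leaving a balance of £3,920,000. Rosa then takes one-quarter of the balance (£980,000), for a total of £1,130,000. The remaining £2,940,000 passes to the descendants.
The descendants' portion (£2,940,000) is divided into 4 shares of £735,000: Uma, Pieter, and Eira each take £735,000; Willa's £735,000 share passes to Willa's issue.
Willa's share (£735,000) is divided into 2 shares of £367,500: Wyatt and Priya each take £367,500.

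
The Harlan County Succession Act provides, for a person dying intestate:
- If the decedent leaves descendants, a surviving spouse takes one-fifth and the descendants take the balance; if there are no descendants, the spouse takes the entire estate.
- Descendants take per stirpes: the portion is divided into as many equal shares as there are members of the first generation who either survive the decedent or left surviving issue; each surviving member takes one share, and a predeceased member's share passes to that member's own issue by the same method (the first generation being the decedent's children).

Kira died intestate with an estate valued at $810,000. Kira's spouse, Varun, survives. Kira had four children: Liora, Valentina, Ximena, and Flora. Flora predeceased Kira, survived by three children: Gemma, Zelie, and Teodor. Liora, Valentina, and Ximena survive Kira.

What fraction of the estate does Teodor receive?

Teodor receives 1/15 of the estate.

Varun takes one-fifth of $810,000 = $162,000. The remaining $648,000 passes to the descendants.
The descendants' portion ($648,000) is divided into 4 shares of $162,000: Liora, Valentina, and Ximena each take $162,000; Flora's $162,000 share passes to Flora's issue.
Flora's share ($162,000) is divided into 3 shares of $54,000: Gemma, Zelie, and Teodor each take $54,000.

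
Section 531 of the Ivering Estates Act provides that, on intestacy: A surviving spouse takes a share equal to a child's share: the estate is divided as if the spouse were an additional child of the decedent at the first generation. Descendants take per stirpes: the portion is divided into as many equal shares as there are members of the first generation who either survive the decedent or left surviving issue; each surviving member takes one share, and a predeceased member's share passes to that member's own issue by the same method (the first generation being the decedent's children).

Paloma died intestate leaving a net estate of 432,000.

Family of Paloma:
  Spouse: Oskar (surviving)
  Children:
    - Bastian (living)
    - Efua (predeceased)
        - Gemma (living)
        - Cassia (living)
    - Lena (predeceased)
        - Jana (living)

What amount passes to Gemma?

The spouse counts as an additional share at the children's level, so there are 4 primary shares of 108,000. Oskar takes one such share (108,000).
The children's combined portion (324,000) is divided into 3 shares of 108,000: Bastian takes 108,000; Efua's 108,000 share passes to Efua's issue; Lena's 108,000 share passes to Lena's issue.
Efua's share (108,000) is divided into 2 shares of 54,000: Gemma and Cassia each take 54,000.
Lena's share (108,000) passes entirely to Jana.

Gemma receives 54,000.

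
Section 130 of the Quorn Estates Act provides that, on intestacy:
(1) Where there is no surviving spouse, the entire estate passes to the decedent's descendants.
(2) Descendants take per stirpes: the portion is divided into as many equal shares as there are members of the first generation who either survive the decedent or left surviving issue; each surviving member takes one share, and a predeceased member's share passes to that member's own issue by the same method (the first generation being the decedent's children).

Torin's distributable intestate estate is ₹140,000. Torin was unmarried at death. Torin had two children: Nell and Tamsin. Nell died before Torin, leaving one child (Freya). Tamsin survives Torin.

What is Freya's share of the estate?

The entire ₹140,000 passes to the descendants.
That amount (₹140,000) is divided into 2 shares of ₹70,000: Tamsin takes ₹70,000; Nell's ₹70,000 share passes to Nell's issue.
Nell's share (₹70,000) passes entirely to Freya.

Freya receives ₹70,000.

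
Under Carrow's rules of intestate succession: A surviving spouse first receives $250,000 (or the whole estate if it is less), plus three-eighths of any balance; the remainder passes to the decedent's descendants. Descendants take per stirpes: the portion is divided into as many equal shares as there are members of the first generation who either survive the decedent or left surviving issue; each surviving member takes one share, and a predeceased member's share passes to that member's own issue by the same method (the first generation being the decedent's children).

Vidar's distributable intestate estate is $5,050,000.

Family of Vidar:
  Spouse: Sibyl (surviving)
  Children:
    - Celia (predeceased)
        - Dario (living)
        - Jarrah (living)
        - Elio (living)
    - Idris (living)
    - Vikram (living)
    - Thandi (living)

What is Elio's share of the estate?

Sibyl first takes $250,000, leaving a balance of $4,800,000. Sibyl then takes three-eighths of the balance ($1,800,000), for a total of $2,050,000. The remaining $3,000,000 passes to the descendants.
The descendants' portion ($3,000,000) is divided into 4 shares of $750,000: Idris, Vikram, and Thandi each take $750,000; Celia's $750,000 share passes to Celia's issue.
Celia's share ($750,000) is divided into 3 shares of $250,000: Dario, Jarrah, and Elio each take $250,000.

Elio receives $250,000.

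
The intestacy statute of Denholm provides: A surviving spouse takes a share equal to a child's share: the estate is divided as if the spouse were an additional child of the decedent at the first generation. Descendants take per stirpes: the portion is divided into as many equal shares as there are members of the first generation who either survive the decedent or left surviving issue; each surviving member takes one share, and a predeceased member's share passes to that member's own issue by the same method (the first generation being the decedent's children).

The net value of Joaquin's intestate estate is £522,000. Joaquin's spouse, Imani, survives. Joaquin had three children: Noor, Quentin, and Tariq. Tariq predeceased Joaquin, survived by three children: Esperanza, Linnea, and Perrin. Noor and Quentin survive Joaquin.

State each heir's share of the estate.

Imani: £130,500; Noor: £130,500; Quentin: £130,500; Esperanza: £43,500; Linnea: £43,500; Perrin: £43,500

The spouse counts as an additional share at the children's level, so there are 4 primary shares of £130,500. Imani takes one such share (£130,500).
The children's combined portion (£391,500) is divided into 3 shares of £130,500: Noor and Quentin each take £130,500; Tariq's £130,500 share passes to Tariq's issue.
Tariq's share (£130,500) is divided into 3 shares of £43,500: Esperanza, Linnea, and Perrin each take £43,500.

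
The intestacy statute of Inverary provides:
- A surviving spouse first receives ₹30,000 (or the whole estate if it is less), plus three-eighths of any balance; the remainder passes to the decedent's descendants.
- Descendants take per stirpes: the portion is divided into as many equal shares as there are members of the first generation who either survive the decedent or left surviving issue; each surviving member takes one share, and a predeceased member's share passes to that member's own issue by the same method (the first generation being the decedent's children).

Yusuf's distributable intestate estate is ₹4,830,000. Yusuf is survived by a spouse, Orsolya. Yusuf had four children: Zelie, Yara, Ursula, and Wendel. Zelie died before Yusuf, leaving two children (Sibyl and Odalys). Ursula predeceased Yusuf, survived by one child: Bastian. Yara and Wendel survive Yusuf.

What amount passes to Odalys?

Odalys receives ₹375,000.

Orsolya first takes ₹30,000, leaving a balance of ₹4,800,000. Orsolya then takes three-eighths of the balance (₹1,800,000), for a total of ₹1,830,000. The remaining ₹3,000,000 passes to the descendants.
The descendants' portion (₹3,000,000) is divided into 4 shares of ₹750,000: Yara and Wendel each take ₹750,000; Zelie's ₹750,000 share passes to Zelie's issue; Ursula's ₹750,000 share passes to Ursula's issue.
Zelie's share (₹750,000) is divided into 2 shares of ₹375,000: Sibyl and Odalys each take ₹375,000.
Ursula's share (₹750,000) passes entirely to Bastian.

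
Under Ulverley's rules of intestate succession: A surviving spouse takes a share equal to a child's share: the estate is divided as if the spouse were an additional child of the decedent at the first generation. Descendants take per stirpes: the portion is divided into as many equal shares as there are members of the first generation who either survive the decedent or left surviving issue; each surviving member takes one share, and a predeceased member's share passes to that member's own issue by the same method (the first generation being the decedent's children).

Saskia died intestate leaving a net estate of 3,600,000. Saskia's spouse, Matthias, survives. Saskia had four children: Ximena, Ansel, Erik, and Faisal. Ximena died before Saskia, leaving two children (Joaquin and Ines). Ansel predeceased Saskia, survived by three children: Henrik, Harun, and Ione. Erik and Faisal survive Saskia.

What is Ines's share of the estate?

The spouse counts as an additional share at the children's level, so there are 5 primary shares of 720,000. Matthias takes one such share (720,000).
The children's combined portion (2,880,000) is divided into 4 shares of 720,000: Erik and Faisal each take 720,000; Ximena's 720,000 share passes to Ximena's issue; Ansel's 720,000 share passes to Ansel's issue.
Ximena's share (720,000) is divided into 2 shares of 360,000: Joaquin and Ines each take 360,000.
Ansel's share (720,000) is divided into 3 shares of 240,000: Henrik, Harun, and Ione each take 240,000.

Ines receives 360,000.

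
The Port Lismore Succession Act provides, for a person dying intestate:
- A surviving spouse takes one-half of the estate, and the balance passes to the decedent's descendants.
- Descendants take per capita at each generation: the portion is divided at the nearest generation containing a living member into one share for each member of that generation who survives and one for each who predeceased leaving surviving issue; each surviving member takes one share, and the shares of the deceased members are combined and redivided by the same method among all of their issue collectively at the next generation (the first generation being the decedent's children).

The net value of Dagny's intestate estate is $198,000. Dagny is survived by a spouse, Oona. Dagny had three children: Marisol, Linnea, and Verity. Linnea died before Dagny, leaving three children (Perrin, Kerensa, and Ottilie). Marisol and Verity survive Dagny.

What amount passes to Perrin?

Oona takes one-half of $198,000 = $99,000. The remaining $99,000 passes to the descendants.
The descendants' portion ($99,000) is divided at the children's generation into 3 shares of $33,000. Marisol and Verity each take $33,000. The remaining share for the deceased Linnea ($33,000) is carried to the next generation.
That pool ($33,000) is divided at the grandchildren's generation equally among Perrin, Kerensa, and Ottilie: $11,000 each.

Perrin receives $11,000.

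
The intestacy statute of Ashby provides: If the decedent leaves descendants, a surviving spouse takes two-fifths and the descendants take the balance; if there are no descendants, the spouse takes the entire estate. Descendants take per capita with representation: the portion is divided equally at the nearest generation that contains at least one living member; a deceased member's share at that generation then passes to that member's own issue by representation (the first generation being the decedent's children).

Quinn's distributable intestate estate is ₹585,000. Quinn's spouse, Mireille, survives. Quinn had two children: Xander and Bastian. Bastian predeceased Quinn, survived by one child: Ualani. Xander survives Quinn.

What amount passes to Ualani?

Ualani receives ₹175,500.

Mireille takes two-fifths of ₹585,000 = ₹234,000. The remaining ₹351,000 passes to the descendants.
The descendants' portion (₹351,000) is divided into 2 shares of ₹175,500: Xander takes ₹175,500; Bastian's ₹175,500 share passes to Bastian's issue.
Bastian's share (₹175,500) passes entirely to Ualani.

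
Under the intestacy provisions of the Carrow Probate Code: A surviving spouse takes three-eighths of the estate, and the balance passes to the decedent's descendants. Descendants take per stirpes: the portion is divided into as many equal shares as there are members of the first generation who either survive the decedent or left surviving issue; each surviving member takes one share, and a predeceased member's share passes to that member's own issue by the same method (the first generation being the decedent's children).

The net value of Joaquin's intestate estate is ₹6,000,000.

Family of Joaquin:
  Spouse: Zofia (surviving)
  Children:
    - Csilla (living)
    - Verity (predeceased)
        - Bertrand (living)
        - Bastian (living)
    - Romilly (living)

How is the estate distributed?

Zofia takes three-eighths of ₹6,000,000 = ₹2,250,000. The remaining ₹3,750,000 passes to the descendants.
The descendants' portion (₹3,750,000) is divided into 3 shares of ₹1,250,000: Csilla and Romilly each take ₹1,250,000; Verity's ₹1,250,000 share passes to Verity's issue.
Verity's share (₹1,250,000) is divided into 2 shares of ₹625,000: Bertrand and Bastian each take ₹625,000.

Zofia: ₹2,250,000; Csilla: ₹1,250,000; Bertrand: ₹625,000; Bastian: ₹625,000; Romilly: ₹1,250,000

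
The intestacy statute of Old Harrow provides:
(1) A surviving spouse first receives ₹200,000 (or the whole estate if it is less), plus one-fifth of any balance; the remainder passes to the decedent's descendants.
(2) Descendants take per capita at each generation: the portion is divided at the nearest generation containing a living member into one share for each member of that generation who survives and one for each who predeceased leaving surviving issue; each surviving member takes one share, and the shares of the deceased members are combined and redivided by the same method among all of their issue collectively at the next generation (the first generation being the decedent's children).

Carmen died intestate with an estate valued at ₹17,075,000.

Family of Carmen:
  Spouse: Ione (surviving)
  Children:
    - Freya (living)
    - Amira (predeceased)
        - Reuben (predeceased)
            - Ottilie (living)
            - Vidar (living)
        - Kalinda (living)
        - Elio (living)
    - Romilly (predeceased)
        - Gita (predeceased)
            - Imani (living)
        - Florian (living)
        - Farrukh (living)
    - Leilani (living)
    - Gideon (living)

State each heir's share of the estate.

Ione first takes ₹200,000, leaving a balance of ₹16,875,000. Ione then takes one-fifth of the balance (₹3,375,000), for a total of ₹3,575,000. The remaining ₹13,500,000 passes to the descendants.
The descendants' portion (₹13,500,000) is divided at the children's generation into 5 shares of ₹2,700,000. Freya, Leilani, and Gideon each take ₹2,700,000. The 2 shares of the deceased (Amira and Romilly) are combined into a pool of ₹5,400,000.
That pool (₹5,400,000) is divided at the grandchildren's generation into 6 shares of ₹900,000. Kalinda, Elio, Florian, and Farrukh each take ₹900,000. The 2 shares of the deceased (Reuben and Gita) are combined into a pool of ₹1,800,000.
That pool (₹1,800,000) is divided at the great-grandchildren's generation equally among Ottilie, Vidar, and Imani: ₹600,000 each.

Ione: ₹3,575,000; Freya: ₹2,700,000; Ottilie: ₹600,000; Vidar: ₹600,000; Kalinda: ₹900,000; Elio: ₹900,000; Imani: ₹600,000; Florian: ₹900,000; Farrukh: ₹900,000; Leilani: ₹2,700,000; Gideon: ₹2,700,000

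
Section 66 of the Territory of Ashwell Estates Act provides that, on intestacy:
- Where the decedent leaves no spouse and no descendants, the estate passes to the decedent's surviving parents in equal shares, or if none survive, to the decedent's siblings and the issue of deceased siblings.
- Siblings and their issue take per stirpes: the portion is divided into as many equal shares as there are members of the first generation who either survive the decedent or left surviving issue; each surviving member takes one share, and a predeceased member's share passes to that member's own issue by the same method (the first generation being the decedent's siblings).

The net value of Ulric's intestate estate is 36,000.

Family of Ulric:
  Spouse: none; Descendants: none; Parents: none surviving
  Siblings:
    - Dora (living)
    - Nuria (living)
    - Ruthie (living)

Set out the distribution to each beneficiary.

Dora: 12,000; Nuria: 12,000; Ruthie: 12,000

The entire 36,000 passes to the siblings and their issue.
That amount (36,000) is divided into 3 shares of 12,000: Dora, Nuria, and Ruthie each take 12,000.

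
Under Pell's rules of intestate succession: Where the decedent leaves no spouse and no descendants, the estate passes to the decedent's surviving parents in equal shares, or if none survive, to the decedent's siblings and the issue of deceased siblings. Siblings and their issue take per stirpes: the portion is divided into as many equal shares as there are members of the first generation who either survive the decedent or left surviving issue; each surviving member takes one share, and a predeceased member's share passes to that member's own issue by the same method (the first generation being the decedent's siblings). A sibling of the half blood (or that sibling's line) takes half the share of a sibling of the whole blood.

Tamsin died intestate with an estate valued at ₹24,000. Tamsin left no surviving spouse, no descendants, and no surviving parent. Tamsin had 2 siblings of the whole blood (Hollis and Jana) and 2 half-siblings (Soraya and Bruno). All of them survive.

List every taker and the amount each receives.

Soraya: ₹4,000; Hollis: ₹8,000; Bruno: ₹4,000; Jana: ₹8,000

The entire ₹24,000 passes to the siblings and their issue.
Counting each half-blood sibling's line as half a unit, there are 3 units in ₹24,000, so one unit is ₹8,000. Whole-blood lines (Hollis and Jana) take ₹8,000 each; half-blood lines (Soraya and Bruno) take ₹4,000 each.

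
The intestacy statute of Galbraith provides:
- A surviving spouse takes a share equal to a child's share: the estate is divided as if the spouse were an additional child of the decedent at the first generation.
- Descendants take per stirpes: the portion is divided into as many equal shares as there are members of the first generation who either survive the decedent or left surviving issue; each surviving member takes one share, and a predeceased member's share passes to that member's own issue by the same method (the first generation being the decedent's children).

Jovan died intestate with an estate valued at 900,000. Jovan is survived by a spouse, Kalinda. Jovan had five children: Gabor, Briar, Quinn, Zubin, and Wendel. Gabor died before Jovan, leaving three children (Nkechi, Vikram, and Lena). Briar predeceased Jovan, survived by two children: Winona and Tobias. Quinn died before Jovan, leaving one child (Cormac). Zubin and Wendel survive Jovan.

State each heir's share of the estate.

The spouse counts as an additional share at the children's level, so there are 6 primary shares of 150,000. Kalinda takes one such share (150,000).
The children's combined portion (750,000) is divided into 5 shares of 150,000: Zubin and Wendel each take 150,000; Gabor's 150,000 share passes to Gabor's issue; Briar's 150,000 share passes to Briar's issue; Quinn's 150,000 share passes to Quinn's issue.
Gabor's share (150,000) is divided into 3 shares of 50,000: Nkechi, Vikram, and Lena each take 50,000.
Briar's share (150,000) is divided into 2 shares of 75,000: Winona and Tobias each take 75,000.
Quinn's share (150,000) passes entirely to Cormac.

Kalinda: 150,000; Nkechi: 50,000; Vikram: 50,000; Lena: 50,000; Winona: 75,000; Tobias: 75,000; Cormac: 150,000; Zubin: 150,000; Wendel: 150,000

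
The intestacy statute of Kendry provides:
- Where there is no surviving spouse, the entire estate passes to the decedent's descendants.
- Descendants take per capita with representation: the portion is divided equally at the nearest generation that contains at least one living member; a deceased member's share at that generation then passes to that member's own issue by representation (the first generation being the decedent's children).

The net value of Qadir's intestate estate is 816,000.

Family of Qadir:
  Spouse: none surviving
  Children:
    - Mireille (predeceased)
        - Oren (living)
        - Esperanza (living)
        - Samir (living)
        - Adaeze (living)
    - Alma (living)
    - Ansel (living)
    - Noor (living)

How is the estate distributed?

The entire 816,000 passes to the descendants.
That amount (816,000) is divided into 4 shares of 204,000: Alma, Ansel, and Noor each take 204,000; Mireille's 204,000 share passes to Mireille's issue.
Mireille's share (204,000) is divided into 4 shares of 51,000: Oren, Esperanza, Samir, and Adaeze each take 51,000.

Oren: 51,000; Esperanza: 51,000; Samir: 51,000; Adaeze: 51,000; Alma: 204,000; Ansel: 204,000; Noor: 204,000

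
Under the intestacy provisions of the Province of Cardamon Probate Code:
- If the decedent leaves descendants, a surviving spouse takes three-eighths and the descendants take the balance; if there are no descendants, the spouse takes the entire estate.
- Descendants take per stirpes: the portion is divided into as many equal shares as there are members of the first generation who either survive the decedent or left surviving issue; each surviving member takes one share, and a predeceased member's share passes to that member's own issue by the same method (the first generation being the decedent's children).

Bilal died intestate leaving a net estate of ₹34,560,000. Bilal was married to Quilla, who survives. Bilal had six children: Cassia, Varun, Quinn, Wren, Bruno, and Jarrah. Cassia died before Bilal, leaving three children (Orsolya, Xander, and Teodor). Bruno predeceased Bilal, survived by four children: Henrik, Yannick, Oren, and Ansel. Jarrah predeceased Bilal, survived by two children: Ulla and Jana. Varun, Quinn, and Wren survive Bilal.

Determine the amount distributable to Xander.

Quilla takes three-eighths of ₹34,560,000 = ₹12,960,000. The remaining ₹21,600,000 passes to the descendants.
The descendants' portion (₹21,600,000) is divided into 6 shares of ₹3,600,000: Varun, Quinn, and Wren each take ₹3,600,000; Cassia's ₹3,600,000 share passes to Cassia's issue; Bruno's ₹3,600,000 share passes to Bruno's issue; Jarrah's ₹3,600,000 share passes to Jarrah's issue.
Cassia's share (₹3,600,000) is divided into 3 shares of ₹1,200,000: Orsolya, Xander, and Teodor each take ₹1,200,000.
Bruno's share (₹3,600,000) is divided into 4 shares of ₹900,000: Henrik, Yannick, Oren, and Ansel each take ₹900,000.
Jarrah's share (₹3,600,000) is divided into 2 shares of ₹1,800,000: Ulla and Jana each take ₹1,800,000.

Xander receives ₹1,200,000.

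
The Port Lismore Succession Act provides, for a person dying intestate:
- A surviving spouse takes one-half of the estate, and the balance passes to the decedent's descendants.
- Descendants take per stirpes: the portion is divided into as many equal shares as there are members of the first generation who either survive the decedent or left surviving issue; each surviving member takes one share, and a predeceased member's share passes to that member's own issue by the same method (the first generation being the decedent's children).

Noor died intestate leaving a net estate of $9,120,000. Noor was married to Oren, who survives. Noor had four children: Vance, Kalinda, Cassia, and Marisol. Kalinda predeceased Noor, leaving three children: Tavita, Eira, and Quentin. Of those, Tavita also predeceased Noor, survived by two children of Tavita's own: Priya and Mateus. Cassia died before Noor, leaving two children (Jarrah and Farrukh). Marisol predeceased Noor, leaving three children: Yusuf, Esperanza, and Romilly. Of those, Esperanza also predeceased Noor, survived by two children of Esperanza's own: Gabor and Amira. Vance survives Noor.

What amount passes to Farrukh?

Oren takes one-half of $9,120,000 = $4,560,000. The remaining $4,560,000 passes to the descendants.
The descendants' portion ($4,560,000) is divided into 4 shares of $1,140,000: Vance takes $1,140,000; Kalinda's $1,140,000 share passes to Kalinda's issue; Cassia's $1,140,000 share passes to Cassia's issue; Marisol's $1,140,000 share passes to Marisol's issue.
Kalinda's share ($1,140,000) is divided into 3 shares of $380,000: Eira and Quentin each take $380,000; Tavita's $380,000 share passes to Tavita's issue.
Tavita's share ($380,000) is divided into 2 shares of $190,000: Priya and Mateus each take $190,000.
Cassia's share ($1,140,000) is divided into 2 shares of $570,000: Jarrah and Farrukh each take $570,000.
Marisol's share ($1,140,000) is divided into 3 shares of $380,000: Yusuf and Romilly each take $380,000; Esperanza's $380,000 share passes to Esperanza's issue.
Esperanza's share ($380,000) is divided into 2 shares of $190,000: Gabor and Amira each take $190,000.

Farrukh receives $570,000.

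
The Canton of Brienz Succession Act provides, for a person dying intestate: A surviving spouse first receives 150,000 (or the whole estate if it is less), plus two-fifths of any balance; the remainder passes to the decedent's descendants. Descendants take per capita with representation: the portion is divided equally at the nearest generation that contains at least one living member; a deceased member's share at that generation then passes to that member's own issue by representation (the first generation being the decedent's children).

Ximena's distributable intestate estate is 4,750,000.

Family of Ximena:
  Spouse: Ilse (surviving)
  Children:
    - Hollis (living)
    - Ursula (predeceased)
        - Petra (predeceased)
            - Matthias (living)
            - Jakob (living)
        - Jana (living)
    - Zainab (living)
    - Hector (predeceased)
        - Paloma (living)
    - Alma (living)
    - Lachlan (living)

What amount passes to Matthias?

Ilse first takes 150,000, leaving a balance of 4,600,000. Ilse then takes two-fifths of the balance (1,840,000), for a total of 1,990,000. The remaining 2,760,000 passes to the descendants.
The descendants' portion (2,760,000) is divided into 6 shares of 460,000: Hollis, Zainab, Alma, and Lachlan each take 460,000; Ursula's 460,000 share passes to Ursula's issue; Hector's 460,000 share passes to Hector's issue.
Ursula's share (460,000) is divided into 2 shares of 230,000: Jana takes 230,000; Petra's 230,000 share passes to Petra's issue.
Petra's share (230,000) is divided into 2 shares of 115,000: Matthias and Jakob each take 115,000.
Hector's share (460,000) passes entirely to Paloma.

Matthias receives 115,000.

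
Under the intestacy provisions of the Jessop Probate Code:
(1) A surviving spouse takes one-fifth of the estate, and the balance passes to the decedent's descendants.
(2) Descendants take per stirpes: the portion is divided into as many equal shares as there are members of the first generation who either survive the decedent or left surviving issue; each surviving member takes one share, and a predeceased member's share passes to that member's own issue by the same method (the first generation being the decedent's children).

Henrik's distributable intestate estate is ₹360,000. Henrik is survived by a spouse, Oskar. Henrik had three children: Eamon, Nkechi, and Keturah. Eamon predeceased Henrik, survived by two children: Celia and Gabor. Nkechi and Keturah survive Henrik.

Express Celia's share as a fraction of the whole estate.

Celia receives 2/15 of the estate.

Oskar takes one-fifth of ₹360,000 = ₹72,000. The remaining ₹288,000 passes to the descendants.
The descendants' portion (₹288,000) is divided into 3 shares of ₹96,000: Nkechi and Keturah each take ₹96,000; Eamon's ₹96,000 share passes to Eamon's issue.
Eamon's share (₹96,000) is divided into 2 shares of ₹48,000: Celia and Gabor each take ₹48,000.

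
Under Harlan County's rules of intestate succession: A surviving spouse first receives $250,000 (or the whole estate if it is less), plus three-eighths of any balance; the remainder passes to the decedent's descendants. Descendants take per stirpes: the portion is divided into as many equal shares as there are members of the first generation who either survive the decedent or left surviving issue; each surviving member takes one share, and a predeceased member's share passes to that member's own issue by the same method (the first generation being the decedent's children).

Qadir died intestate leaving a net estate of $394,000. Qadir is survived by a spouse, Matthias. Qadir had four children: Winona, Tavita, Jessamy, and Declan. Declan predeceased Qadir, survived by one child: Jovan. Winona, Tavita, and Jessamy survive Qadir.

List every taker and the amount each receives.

Matthias: $304,000; Winona: $22,500; Tavita: $22,500; Jessamy: $22,500; Jovan: $22,500

Matthias first takes $250,000, leaving a balance of $144,000. Matthias then takes three-eighths of the balance ($54,000), for a total of $304,000. The remaining $90,000 passes to the descendants.
The descendants' portion ($90,000) is divided into 4 shares of $22,500: Winona, Tavita, and Jessamy each take $22,500; Declan's $22,500 share passes to Declan's issue.
Declan's share ($22,500) passes entirely to Jovan.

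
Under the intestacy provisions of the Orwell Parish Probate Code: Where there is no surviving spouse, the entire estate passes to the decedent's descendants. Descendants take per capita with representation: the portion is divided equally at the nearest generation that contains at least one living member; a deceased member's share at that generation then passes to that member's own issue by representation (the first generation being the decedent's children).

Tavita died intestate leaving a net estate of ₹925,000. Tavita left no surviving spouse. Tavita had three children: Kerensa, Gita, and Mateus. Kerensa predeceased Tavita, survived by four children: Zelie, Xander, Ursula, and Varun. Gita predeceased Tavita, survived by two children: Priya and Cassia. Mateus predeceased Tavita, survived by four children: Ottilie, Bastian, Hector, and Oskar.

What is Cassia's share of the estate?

Cassia receives ₹92,500.

The entire ₹925,000 passes to the descendants.
No child survives, so the initial division is made at the grandchildren's generation.
That amount (₹925,000) is divided into 10 shares of ₹92,500: Zelie, Xander, Ursula, Varun, Priya, Cassia, Ottilie, Bastian, Hector, and Oskar each take ₹92,500.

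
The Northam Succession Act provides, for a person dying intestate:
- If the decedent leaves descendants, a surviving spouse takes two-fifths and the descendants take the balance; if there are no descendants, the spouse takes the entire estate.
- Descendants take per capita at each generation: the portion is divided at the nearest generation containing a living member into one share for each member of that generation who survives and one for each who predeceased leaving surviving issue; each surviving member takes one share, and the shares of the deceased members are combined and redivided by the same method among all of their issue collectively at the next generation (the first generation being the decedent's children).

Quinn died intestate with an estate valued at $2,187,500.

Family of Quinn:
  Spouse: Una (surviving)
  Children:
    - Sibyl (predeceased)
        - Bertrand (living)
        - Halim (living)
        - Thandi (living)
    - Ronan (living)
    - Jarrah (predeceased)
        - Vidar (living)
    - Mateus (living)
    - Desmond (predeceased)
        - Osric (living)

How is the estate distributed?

Una takes two-fifths of $2,187,500 = $875,000. The remaining $1,312,500 passes to the descendants.
The descendants' portion ($1,312,500) is divided at the children's generation into 5 shares of $262,500. Ronan and Mateus each take $262,500. The 3 shares of the deceased (Sibyl, Jarrah, and Desmond) are combined into a pool of $787,500.
That pool ($787,500) is divided at the grandchildren's generation equally among Bertrand, Halim, Thandi, Vidar, and Osric: $157,500 each.

Una: $875,000; Bertrand: $157,500; Halim: $157,500; Thandi: $157,500; Ronan: $262,500; Vidar: $157,500; Mateus: $262,500; Osric: $157,500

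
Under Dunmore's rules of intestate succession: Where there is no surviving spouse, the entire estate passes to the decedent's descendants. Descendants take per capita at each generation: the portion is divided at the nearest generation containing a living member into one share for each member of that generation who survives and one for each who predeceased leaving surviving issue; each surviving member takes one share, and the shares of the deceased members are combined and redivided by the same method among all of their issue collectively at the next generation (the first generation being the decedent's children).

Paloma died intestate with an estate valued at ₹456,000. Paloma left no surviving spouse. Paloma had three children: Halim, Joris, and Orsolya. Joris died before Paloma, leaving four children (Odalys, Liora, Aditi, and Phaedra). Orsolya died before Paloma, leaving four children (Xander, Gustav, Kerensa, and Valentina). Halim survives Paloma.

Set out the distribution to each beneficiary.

Halim: ₹152,000; Odalys: ₹38,000; Liora: ₹38,000; Aditi: ₹38,000; Phaedra: ₹38,000; Xander: ₹38,000; Gustav: ₹38,000; Kerensa: ₹38,000; Valentina: ₹38,000

The entire ₹456,000 passes to the descendants.
That amount (₹456,000) is divided at the children's generation into 3 shares of ₹152,000. Halim takes ₹152,000. The 2 shares of the deceased (Joris and Orsolya) are combined into a pool of ₹304,000.
That pool (₹304,000) is divided at the grandchildren's generation equally among Odalys, Liora, Aditi, Phaedra, Xander, Gustav, Kerensa, and Valentina: ₹38,000 each.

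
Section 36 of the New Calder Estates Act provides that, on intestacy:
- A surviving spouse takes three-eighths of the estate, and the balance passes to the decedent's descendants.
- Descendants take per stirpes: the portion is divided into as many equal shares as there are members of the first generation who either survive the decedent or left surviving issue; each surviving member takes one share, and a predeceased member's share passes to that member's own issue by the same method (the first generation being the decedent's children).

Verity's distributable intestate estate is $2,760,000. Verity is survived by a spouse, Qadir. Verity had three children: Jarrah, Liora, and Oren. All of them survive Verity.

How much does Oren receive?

Qadir takes three-eighths of $2,760,000 = $1,035,000. The remaining $1,725,000 passes to the descendants.
The descendants' portion ($1,725,000) is divided into 3 shares of $575,000: Jarrah, Liora, and Oren each take $575,000.

Oren receives $575,000.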